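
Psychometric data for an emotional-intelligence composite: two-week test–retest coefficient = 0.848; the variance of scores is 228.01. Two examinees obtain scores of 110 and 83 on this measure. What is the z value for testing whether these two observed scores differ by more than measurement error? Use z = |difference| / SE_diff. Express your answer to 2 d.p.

3.24

SD = √228.01 = 15.100
The standard error of measurement is 15.100×√(1 − 0.848) ≈ 15.100×0.390 ≈ 5.887.
SE_diff = SEM × √2 ≈ 5.887 × 1.414 ≈ 8.326
z = |110 − 83| / 8.326 = 27 / 8.326 ≈ 3.243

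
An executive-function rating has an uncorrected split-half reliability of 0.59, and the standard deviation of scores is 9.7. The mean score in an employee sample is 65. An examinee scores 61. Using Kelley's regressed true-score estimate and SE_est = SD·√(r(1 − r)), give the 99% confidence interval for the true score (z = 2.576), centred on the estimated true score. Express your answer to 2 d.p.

[51.10, 72.96]

Spearman-Brown: r = 2(0.59) / (1 + 0.59) = 1.180 / 1.590 ≈ 0.742
T̂ = 0.742(61) + 0.258(65) ≈ 62.031
SE_est = SD · √(r(1 − r)) = 9.700 · √0.191 ≈ 9.700 · 0.437 ≈ 4.243
99% CI: 62.031 ± 10.931 ≈ (51.101, 72.962)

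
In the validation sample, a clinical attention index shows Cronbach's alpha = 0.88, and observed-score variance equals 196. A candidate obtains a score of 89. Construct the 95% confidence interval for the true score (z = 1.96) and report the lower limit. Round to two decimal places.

79.49

SD = √196 = 14.0000
SEM = 14.0000 * √(1 − 0.8800) = 14.0000 * √0.1200 ≈ 14.0000 * 0.3464 ≈ 4.8497
1.96 * SEM ≈ 9.5055
Lower limit = 89 − 9.5055 ≈ 79.4945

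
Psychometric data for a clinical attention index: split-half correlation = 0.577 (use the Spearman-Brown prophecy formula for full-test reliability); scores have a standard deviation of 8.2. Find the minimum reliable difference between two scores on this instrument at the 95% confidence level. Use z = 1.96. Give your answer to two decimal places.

11.77

Spearman-Brown: r = 2(0.577) / (1 + 0.577) = 1.15400 / 1.57700 ≃ 0.73177
SEM = 8.20000×√(1 − 0.73177) ≃ 4.24686
Standard error of the difference = 4.24686·√2 ≃ 6.00597
Smallest detectable difference = 1.96×6.00597 ≃ 11.77170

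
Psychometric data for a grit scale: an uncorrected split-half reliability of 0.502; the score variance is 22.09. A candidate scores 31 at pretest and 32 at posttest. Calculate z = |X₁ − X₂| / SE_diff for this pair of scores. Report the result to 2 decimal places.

SD = √22.09 = 4.7000
Full-length reliability (Spearman-Brown) = 2(0.502)/(1+0.502) ≈ 0.6684
SEM = 4.7000 × √(1 − 0.6684) = 4.7000 × √0.3316 ≈ 4.7000 × 0.5758 ≈ 2.7063
Standard error of the difference = 2.7063·√2 ≈ 3.8273
z = |31 − 32| / 3.8273 = 1 / 3.8273 ≈ 0.2613

0.26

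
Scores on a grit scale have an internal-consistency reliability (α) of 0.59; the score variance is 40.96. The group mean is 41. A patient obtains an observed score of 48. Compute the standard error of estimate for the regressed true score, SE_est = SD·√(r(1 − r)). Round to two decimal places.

σ = 40.96^(1/2) = 6.40000
SE_est = SD * √(r(1 − r)) = 6.40000 * √0.24190 ≃ 6.40000 * 0.49183 ≃ 3.14773

3.15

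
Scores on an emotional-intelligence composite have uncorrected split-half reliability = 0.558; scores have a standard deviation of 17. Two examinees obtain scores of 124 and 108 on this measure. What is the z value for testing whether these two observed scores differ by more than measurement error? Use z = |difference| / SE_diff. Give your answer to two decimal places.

Spearman-Brown: r = 2(0.558) / (1 + 0.558) = 1.1160 / 1.5580 ≈ 0.7163
SEM = 17.0000 · √(1 − 0.7163) = 17.0000 · √0.2837 ≈ 17.0000 · 0.5326 ≈ 9.0547
SE_diff = √2 · SEM ≈ 12.8053
z = |124 − 108| / 12.8053 = 16 / 12.8053 ≈ 1.2495

1.25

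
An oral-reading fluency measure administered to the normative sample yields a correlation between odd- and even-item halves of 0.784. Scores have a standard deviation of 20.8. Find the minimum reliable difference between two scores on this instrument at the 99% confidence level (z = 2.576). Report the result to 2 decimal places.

26.37

Spearman-Brown: r = 2(0.784) / (1 + 0.784) = 1.568 / 1.784 ≃ 0.879
The standard error of measurement is 20.800*√(1 − 0.879) ≃ 20.800*0.348 ≃ 7.238.
Standard error of the difference = 7.238·√2 ≃ 10.235
Minimum reliable difference = 2.576 * SE_diff ≃ 2.576 * 10.235 ≃ 26.367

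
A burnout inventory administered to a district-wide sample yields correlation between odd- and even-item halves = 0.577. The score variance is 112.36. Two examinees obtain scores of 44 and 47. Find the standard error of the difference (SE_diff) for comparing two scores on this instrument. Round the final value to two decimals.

SD = √112.36 ≈ 10.6000
r_full = 2·0.577 / (1 + 0.577) ≈ 0.7318
SEM = 10.6000 × √(1 − 0.7318) = 10.6000 × √0.2682 ≈ 10.6000 × 0.5179 ≈ 5.4898
SE_diff = SEM × √2 ≈ 5.4898 × 1.4142 ≈ 7.7638

7.76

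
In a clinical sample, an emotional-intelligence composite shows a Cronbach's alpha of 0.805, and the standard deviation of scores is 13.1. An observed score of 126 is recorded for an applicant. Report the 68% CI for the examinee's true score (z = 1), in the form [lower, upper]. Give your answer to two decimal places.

[120.22, 131.78]

SEM = 13.1000 · √(1 − 0.8050) = 13.1000 · √0.1950 ≃ 13.1000 · 0.4416 ≃ 5.7848
Half-width = 1·5.7848 ≃ 5.7848
68% CI: 126 ± 5.7848 = [120.2152, 131.7848]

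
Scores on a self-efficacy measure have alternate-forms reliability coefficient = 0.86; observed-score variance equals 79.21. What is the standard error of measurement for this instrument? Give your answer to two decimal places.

3.33

σ = 79.21^(1/2) = 8.9000
SEM = 8.9000 · √(1 − 0.8600) = 8.9000 · √0.1400 ≈ 8.9000 · 0.3742 ≈ 3.3301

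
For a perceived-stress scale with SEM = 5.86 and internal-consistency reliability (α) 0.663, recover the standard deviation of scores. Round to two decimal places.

10.09

σ = SEM·(1 − r)^(−1/2) ≈ 5.86·1.723 ≈ 10.094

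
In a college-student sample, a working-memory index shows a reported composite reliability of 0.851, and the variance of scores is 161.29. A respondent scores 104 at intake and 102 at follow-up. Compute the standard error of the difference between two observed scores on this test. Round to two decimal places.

6.93

SD = √161.29 = 12.70000
SEM = 12.70000 * √(1 − 0.85100) = 12.70000 * √0.14900 ≈ 12.70000 * 0.38601 ≈ 4.90227
SE_diff = √2 * SEM ≈ 6.93285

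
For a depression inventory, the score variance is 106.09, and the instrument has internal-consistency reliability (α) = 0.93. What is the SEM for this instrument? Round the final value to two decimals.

2.73

SD = √106.09 ≈ 10.300
SEM = 10.300 * √(1 − 0.930) = 10.300 * √0.070 ≈ 10.300 * 0.265 ≈ 2.725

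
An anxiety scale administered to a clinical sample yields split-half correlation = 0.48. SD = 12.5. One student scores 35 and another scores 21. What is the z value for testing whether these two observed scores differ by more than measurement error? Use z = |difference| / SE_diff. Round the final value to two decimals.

1.34

Spearman-Brown: r = 2(0.48) / (1 + 0.48) = 0.9600 / 1.4800 ≃ 0.6486
The standard error of measurement is 12.5000·√(1 − 0.6486) ≃ 12.5000·0.5927 ≃ 7.4094.
SE_diff = √2 · SEM ≃ 10.4784
z = 14 / 10.4784 ≃ 1.3361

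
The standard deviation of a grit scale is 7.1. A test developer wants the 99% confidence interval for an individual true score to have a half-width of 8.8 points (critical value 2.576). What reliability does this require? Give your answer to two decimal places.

Required SEM = 8.8 / 2.576 ≈ 3.4161
r = 1 − (SEM / SD)² = 1 − (3.4161 / 7.1)² ≈ 1 − 0.2315 ≈ 0.7685

0.77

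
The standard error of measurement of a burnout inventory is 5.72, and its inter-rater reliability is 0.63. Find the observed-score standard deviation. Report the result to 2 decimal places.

9.40

σ = SEM·(1 − r)^(−1/2) ≈ 5.72·1.64399 ≈ 9.40362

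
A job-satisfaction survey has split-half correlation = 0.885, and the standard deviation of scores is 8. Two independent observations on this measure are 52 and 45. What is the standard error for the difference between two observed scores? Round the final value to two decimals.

2.79

Spearman-Brown: r = 2(0.885) / (1 + 0.885) = 1.770 / 1.885 ≈ 0.939
The standard error of measurement is 8.000·√(1 − 0.939) ≈ 8.000·0.247 ≈ 1.976.
Standard error of the difference = 1.976·√2 ≈ 2.794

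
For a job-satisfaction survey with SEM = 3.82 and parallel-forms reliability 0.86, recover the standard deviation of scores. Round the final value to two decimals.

σ = SEM·(1 − r)^(−1/2) ≈ 3.82·2.673 ≈ 10.209

10.21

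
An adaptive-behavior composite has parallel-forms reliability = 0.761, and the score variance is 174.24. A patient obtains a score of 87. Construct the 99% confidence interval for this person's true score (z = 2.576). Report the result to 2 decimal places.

SD = √174.24 ≈ 13.2000
SEM = 13.2000*√(1 − 0.7610) ≈ 6.4532
2.576 * SEM ≈ 16.6234
99% CI: 87 ± 16.6234 = [70.3766, 103.6234]

[70.38, 103.62]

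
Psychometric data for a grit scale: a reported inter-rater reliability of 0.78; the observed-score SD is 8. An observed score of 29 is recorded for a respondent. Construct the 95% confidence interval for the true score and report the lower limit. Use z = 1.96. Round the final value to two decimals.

SEM = 8.0000 · √(1 − 0.7800) = 8.0000 · √0.2200 ≈ 8.0000 · 0.4690 ≈ 3.7523
1.96 · SEM ≈ 7.3546
Lower bound: 29 − 7.3546 = 21.6454

21.65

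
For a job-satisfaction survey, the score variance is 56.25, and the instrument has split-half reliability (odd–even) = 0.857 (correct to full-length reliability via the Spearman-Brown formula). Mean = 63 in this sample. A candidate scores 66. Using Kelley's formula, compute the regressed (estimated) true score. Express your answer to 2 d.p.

65.77

Full-length reliability (Spearman-Brown) = 2(0.857)/(1+0.857) ≈ 0.92299
T̂ = r·X + (1 − r)·M = 0.92299×66 + 0.07701×63 ≈ 60.91761 + 4.85137 ≈ 65.76898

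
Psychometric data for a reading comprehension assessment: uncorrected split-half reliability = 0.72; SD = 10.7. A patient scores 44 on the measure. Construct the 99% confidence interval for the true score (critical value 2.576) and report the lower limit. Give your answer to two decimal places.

Spearman-Brown: r = 2(0.72) / (1 + 0.72) = 1.440 / 1.720 ≈ 0.837
SEM = 10.700 * √(1 − 0.837) = 10.700 * √0.163 ≈ 10.700 * 0.403 ≈ 4.317
Margin = 2.576 * 4.317 ≈ 11.121
Lower bound: 44 − 11.121 = 32.879

32.88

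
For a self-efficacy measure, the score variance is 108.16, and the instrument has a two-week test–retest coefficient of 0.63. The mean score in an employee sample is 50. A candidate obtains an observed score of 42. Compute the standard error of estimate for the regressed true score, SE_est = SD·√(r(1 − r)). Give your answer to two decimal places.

5.02

SD = √108.16 ≈ 10.4000
SE_est = SD × √(r(1 − r)) = 10.4000 × √0.2331 ≈ 10.4000 × 0.4828 ≈ 5.0212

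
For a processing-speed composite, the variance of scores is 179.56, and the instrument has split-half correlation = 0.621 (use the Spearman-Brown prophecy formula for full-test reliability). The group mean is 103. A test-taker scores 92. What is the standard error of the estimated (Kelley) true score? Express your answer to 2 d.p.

σ = 179.56^(1/2) = 13.400
Full-length reliability (Spearman-Brown) = 2(0.621)/(1+0.621) ≃ 0.766
SE_est = SD × √(r(1 − r)) = 13.400 × √0.179 ≃ 13.400 × 0.423 ≃ 5.672

5.67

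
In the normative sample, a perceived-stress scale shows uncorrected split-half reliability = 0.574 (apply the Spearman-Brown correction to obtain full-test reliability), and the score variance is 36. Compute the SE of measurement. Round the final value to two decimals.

SD = √36 ≃ 6.00000
Full-length reliability (Spearman-Brown) = 2(0.574)/(1+0.574) ≃ 0.72935
The standard error of measurement is 6.00000×√(1 − 0.72935) ≃ 6.00000×0.52024 ≃ 3.12143.

3.12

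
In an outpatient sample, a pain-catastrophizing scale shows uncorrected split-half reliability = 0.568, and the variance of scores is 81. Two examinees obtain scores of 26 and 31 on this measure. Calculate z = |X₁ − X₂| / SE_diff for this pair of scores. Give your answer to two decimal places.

0.75

SD = √81 ≈ 9.000
Full-length reliability (Spearman-Brown) = 2(0.568)/(1+0.568) ≈ 0.724
SEM = 9.000 × √(1 − 0.724) = 9.000 × √0.276 ≈ 9.000 × 0.525 ≈ 4.724
SE_diff = √2 × SEM ≈ 6.681
z = |26 − 31| / 6.681 = 5 / 6.681 ≈ 0.748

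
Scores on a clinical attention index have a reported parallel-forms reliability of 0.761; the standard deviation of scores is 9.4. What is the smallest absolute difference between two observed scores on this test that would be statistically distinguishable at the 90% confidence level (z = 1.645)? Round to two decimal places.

10.69

SEM = 9.400 × √(1 − 0.761) = 9.400 × √0.239 ≈ 9.400 × 0.489 ≈ 4.595
Standard error of the difference = 4.595·√2 ≈ 6.499
Smallest detectable difference = 1.645×6.499 ≈ 10.691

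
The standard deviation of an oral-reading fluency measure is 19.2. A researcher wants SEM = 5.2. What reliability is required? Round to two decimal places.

r = 1 − (5.2000/19.2)² ≈ 1 − 0.0734 ≈ 0.9266

0.93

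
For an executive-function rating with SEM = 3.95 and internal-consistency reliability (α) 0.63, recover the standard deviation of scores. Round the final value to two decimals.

SD = 3.95 / √(1 − 0.63) ≈ 6.49376

6.49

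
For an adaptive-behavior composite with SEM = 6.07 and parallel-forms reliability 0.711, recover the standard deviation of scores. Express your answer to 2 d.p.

SD = 6.07 / √(1 − 0.711) ≈ 11.291

11.29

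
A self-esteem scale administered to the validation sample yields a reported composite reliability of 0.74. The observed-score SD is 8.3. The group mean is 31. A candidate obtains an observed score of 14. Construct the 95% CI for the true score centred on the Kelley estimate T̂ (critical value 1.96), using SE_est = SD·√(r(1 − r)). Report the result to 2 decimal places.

T̂ = 0.74000(14) + 0.26000(31) ≃ 18.42000
SE_est = 8.30000·√(0.74000·0.26000) ≃ 3.64066
95% CI: 18.42000 ± 7.13570 ≃ (11.28430, 25.55570)

[11.28, 25.56]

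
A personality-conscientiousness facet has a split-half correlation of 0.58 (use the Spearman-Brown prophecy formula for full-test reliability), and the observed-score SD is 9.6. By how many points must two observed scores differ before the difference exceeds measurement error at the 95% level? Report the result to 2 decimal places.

13.72

r_full = 2·0.58 / (1 + 0.58) ≈ 0.73418
SEM = 9.60000 · √(1 − 0.73418) = 9.60000 · √0.26582 ≈ 9.60000 · 0.51558 ≈ 4.94957
SE_diff = √2 · SEM ≈ 6.99975
Smallest detectable difference = 1.96·6.99975 ≈ 13.71950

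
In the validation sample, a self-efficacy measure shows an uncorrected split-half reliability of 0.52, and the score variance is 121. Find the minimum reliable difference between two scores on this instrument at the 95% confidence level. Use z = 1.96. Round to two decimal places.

σ = 121^(1/2) = 11.0000
Full-length reliability (Spearman-Brown) = 2(0.52)/(1+0.52) ≈ 0.6842
SEM = 11.0000 × √(1 − 0.6842) = 11.0000 × √0.3158 ≈ 11.0000 × 0.5620 ≈ 6.1815
SE_diff = SEM × √2 ≈ 6.1815 × 1.4142 ≈ 8.7419
Smallest detectable difference = 1.96×8.7419 ≈ 17.1342

17.13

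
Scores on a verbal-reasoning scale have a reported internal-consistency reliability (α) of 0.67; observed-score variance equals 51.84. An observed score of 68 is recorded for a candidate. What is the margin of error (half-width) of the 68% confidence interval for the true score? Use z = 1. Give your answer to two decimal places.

4.14

SD = √51.84 = 7.2000
SEM = 7.2000·√(1 − 0.6700) ≃ 4.1361
Half-width = 1·4.1361 ≃ 4.1361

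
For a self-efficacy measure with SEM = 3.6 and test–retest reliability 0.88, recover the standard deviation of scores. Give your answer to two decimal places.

10.39

σ = SEM·(1 − r)^(−1/2) ≈ 3.6·2.8868 ≈ 10.3923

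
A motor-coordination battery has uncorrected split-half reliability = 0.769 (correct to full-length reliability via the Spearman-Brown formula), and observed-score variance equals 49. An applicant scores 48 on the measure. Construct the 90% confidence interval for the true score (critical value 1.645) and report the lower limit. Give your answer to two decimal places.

43.84

SD = √49 ≈ 7.000
Full-length reliability (Spearman-Brown) = 2(0.769)/(1+0.769) ≈ 0.869
The standard error of measurement is 7.000*√(1 − 0.869) ≈ 7.000*0.361 ≈ 2.530.
Margin = 1.645 * 2.530 ≈ 4.161
Lower limit = 48 − 4.161 ≈ 43.839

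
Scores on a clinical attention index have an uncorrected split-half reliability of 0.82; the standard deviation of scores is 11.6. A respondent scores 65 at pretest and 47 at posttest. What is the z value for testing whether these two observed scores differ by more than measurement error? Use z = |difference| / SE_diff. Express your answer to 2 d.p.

3.49

r_full = 2·0.82 / (1 + 0.82) ≈ 0.901
SEM = 11.600×√(1 − 0.901) ≈ 3.648
SE_diff = SEM × √2 ≈ 3.648 × 1.414 ≈ 5.159
z = |65 − 47| / 5.159 = 18 / 5.159 ≈ 3.489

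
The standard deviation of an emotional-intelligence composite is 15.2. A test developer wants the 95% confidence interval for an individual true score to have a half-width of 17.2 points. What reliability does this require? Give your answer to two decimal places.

0.67

SEM needed = half-width / z = 17.2/1.96 ≈ 8.77551
r = 1 − (8.77551/15.2)² ≈ 1 − 0.33332 ≈ 0.66668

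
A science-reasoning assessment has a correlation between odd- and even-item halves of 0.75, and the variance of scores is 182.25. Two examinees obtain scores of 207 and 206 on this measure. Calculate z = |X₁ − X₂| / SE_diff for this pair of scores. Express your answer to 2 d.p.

0.14

SD = √182.25 ≃ 13.50000
Full-length reliability (Spearman-Brown) = 2(0.75)/(1+0.75) ≃ 0.85714
SEM = 13.50000×√(1 − 0.85714) ≃ 5.10252
SE_diff = SEM × √2 ≃ 5.10252 × 1.41421 ≃ 7.21605
z = |207 − 206| / 7.21605 = 1 / 7.21605 ≃ 0.13858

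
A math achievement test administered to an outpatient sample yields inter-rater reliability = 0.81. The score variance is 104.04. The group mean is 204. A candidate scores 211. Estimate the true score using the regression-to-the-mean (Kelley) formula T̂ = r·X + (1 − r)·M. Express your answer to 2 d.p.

209.67

T̂ = r·X + (1 − r)·M = 0.810×211 + 0.190×204 = 170.910 + 38.760 ≃ 209.670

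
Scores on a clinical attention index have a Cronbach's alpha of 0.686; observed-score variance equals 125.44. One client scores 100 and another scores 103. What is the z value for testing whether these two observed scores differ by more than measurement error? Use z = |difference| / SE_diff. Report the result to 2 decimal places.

SD = √125.44 ≈ 11.200
The standard error of measurement is 11.200×√(1 − 0.686) ≈ 11.200×0.560 ≈ 6.276.
SE_diff = √2 × SEM ≈ 8.876
z = |100 − 103| / 8.876 = 3 / 8.876 ≈ 0.338

0.34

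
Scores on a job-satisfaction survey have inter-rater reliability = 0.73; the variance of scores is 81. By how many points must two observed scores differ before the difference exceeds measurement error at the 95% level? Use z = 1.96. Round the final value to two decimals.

σ = 81^(1/2) = 9.000
SEM = 9.000 * √(1 − 0.730) = 9.000 * √0.270 ≈ 9.000 * 0.520 ≈ 4.677
SE_diff = √2 * SEM ≈ 6.614
Minimum reliable difference = 1.96 * SE_diff ≈ 1.96 * 6.614 ≈ 12.963

12.96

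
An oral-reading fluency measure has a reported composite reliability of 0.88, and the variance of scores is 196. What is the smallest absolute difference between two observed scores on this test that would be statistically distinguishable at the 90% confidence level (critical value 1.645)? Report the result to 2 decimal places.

11.28

σ = 196^(1/2) = 14.0000
SEM = 14.0000×√(1 − 0.8800) ≈ 4.8497
SE_diff = SEM × √2 ≈ 4.8497 × 1.4142 ≈ 6.8586
Minimum reliable difference = 1.645 × SE_diff ≈ 1.645 × 6.8586 ≈ 11.2823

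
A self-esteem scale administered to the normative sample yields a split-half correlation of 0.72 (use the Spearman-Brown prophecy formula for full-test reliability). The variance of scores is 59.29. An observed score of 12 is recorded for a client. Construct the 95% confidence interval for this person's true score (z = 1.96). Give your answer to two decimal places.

σ = 59.29^(1/2) = 7.700
Full-length reliability (Spearman-Brown) = 2(0.72)/(1+0.72) ≃ 0.837
SEM = 7.700 × √(1 − 0.837) = 7.700 × √0.163 ≃ 7.700 × 0.403 ≃ 3.107
Half-width = 1.96×3.107 ≃ 6.089
CI = 12 ± 6.089 → [5.911, 18.089]

[5.91, 18.09]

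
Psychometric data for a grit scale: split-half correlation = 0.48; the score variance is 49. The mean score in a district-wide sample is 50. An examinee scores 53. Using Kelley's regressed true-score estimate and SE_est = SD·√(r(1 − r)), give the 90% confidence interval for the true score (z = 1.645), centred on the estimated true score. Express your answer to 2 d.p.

SD = √49 ≈ 7.0000
r_full = 2·0.48 / (1 + 0.48) ≈ 0.6486
T̂ = 0.6486(53) + 0.3514(50) ≈ 51.9459
SE_est = SD · √(r(1 − r)) = 7.0000 · √0.2279 ≈ 7.0000 · 0.4774 ≈ 3.3417
CI = 51.9459 ± 1.645 · 3.3417 → [46.4488, 57.4431]

[46.45, 57.44]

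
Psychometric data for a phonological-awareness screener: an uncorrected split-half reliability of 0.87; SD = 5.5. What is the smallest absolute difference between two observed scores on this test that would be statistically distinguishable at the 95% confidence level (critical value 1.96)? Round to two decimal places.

Spearman-Brown: r = 2(0.87) / (1 + 0.87) = 1.740 / 1.870 ≈ 0.930
SEM = 5.500*√(1 − 0.930) ≈ 1.450
SE_diff = SEM * √2 ≈ 1.450 * 1.414 ≈ 2.051
Minimum reliable difference = 1.96 * SE_diff ≈ 1.96 * 2.051 ≈ 4.020

4.02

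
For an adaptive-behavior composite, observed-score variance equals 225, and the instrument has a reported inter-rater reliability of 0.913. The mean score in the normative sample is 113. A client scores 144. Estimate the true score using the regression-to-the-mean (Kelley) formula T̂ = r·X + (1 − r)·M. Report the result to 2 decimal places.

141.30

Estimated true score = 0.91300*144 + (1 − 0.91300)*113 ≃ 141.30300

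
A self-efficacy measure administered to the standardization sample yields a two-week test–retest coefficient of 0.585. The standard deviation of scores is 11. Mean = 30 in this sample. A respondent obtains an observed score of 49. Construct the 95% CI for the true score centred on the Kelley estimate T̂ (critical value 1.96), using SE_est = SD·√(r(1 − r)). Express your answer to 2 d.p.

[30.49, 51.74]

T̂ = 0.5850(49) + 0.4150(30) ≈ 41.1150
SE_est = 11.0000×√(0.5850×0.4150) ≈ 5.4199
CI = 41.1150 ± 1.96 × 5.4199 → [30.4919, 51.7381]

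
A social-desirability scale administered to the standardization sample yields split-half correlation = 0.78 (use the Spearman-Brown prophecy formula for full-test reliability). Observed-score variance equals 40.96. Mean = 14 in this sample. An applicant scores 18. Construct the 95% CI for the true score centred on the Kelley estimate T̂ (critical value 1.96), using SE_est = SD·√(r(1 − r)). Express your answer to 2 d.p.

SD = √40.96 = 6.4000
Spearman-Brown: r = 2(0.78) / (1 + 0.78) = 1.5600 / 1.7800 ≈ 0.8764
T̂ = r·X + (1 − r)·M = 0.8764*18 + 0.1236*14 ≈ 15.7753 + 1.7303 ≈ 17.5056
SE_est = SD * √(r(1 − r)) = 6.4000 * √0.1083 ≈ 6.4000 * 0.3291 ≈ 2.1064
95% CI: 17.5056 ± 4.1285 ≈ (13.3771, 21.6341)

[13.38, 21.63]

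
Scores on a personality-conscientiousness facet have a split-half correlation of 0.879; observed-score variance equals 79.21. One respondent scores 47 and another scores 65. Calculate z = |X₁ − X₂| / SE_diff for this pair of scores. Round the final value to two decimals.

SD = √79.21 ≈ 8.900
r_full = 2·0.879 / (1 + 0.879) ≈ 0.936
SEM = 8.900 · √(1 − 0.936) = 8.900 · √0.064 ≈ 8.900 · 0.254 ≈ 2.258
SE_diff = √2 · SEM ≈ 3.194
z = 18 / 3.194 ≈ 5.636

5.64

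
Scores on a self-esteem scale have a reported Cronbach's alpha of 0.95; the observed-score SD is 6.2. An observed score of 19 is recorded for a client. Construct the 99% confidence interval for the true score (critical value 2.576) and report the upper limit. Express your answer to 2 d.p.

SEM = 6.20000 * √(1 − 0.95000) = 6.20000 * √0.05000 ≈ 6.20000 * 0.22361 ≈ 1.38636
Margin = 2.576 * 1.38636 ≈ 3.57127
Upper limit = 19 + 3.57127 ≈ 22.57127

22.57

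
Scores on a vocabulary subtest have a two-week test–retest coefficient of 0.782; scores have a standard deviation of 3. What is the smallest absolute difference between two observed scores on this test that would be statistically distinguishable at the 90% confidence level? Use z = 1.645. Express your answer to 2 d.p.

SEM = 3.00000 · √(1 − 0.78200) = 3.00000 · √0.21800 ≈ 3.00000 · 0.46690 ≈ 1.40071
Standard error of the difference = 1.40071·√2 ≈ 1.98091
Minimum reliable difference = 1.645 · SE_diff ≈ 1.645 · 1.98091 ≈ 3.25860

3.26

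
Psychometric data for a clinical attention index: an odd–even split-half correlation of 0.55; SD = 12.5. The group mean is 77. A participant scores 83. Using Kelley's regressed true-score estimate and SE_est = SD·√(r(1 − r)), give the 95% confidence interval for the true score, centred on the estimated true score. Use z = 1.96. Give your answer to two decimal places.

r_full = 2·0.55 / (1 + 0.55) ≃ 0.710
T̂ = r·X + (1 − r)·M = 0.710·83 + 0.290·77 ≃ 58.903 + 22.355 ≃ 81.258
SE_est = SD · √(r(1 − r)) = 12.500 · √0.206 ≃ 12.500 · 0.454 ≃ 5.674
95% CI: 81.258 ± 11.121 ≃ (70.137, 92.379)

[70.14, 92.38]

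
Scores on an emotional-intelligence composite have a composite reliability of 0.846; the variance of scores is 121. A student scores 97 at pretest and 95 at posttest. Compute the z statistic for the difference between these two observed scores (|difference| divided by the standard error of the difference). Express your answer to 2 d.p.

SD = √121 = 11.000
SEM = 11.000 × √(1 − 0.846) = 11.000 × √0.154 ≈ 11.000 × 0.392 ≈ 4.317
Standard error of the difference = 4.317·√2 ≈ 6.105
z = |97 − 95| / 6.105 = 2 / 6.105 ≈ 0.328

0.33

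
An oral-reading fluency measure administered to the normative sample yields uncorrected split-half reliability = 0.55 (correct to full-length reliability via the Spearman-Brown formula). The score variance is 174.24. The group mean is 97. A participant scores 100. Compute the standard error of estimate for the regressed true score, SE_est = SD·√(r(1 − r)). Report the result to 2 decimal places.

σ = 174.24^(1/2) = 13.200
Full-length reliability (Spearman-Brown) = 2(0.55)/(1+0.55) ≈ 0.710
SE_est = 13.200·√(0.710·0.290) ≈ 5.992

5.99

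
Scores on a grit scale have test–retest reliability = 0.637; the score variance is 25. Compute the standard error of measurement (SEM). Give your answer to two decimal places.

σ = 25^(1/2) = 5.00000
The standard error of measurement is 5.00000·√(1 − 0.63700) ≈ 5.00000·0.60249 ≈ 3.01247.

3.01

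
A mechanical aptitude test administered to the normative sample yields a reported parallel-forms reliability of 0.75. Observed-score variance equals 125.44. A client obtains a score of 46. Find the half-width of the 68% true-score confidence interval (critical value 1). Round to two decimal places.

5.60

SD = √125.44 ≈ 11.200
SEM = 11.200 × √(1 − 0.750) = 11.200 × √0.250 ≈ 11.200 × 0.500 ≈ 5.600
Half-width = 1×5.600 ≈ 5.600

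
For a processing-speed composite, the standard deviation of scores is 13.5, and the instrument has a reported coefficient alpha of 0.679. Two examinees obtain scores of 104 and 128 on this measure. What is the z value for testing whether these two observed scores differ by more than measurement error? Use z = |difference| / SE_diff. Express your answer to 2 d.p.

2.22

The standard error of measurement is 13.500×√(1 − 0.679) ≃ 13.500×0.567 ≃ 7.649.
SE_diff = SEM × √2 ≃ 7.649 × 1.414 ≃ 10.817
z = |104 − 128| / 10.817 = 24 / 10.817 ≃ 2.219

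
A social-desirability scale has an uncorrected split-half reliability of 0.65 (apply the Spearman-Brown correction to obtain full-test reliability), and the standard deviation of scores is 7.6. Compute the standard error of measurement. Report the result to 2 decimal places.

r_full = 2·0.65 / (1 + 0.65) ≃ 0.78788
SEM = 7.60000·√(1 − 0.78788) ≃ 3.50030

3.50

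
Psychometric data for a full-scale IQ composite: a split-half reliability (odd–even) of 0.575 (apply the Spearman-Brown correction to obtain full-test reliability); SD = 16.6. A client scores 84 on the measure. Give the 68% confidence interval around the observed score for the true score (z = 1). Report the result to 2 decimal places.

[75.38, 92.62]

Spearman-Brown: r = 2(0.575) / (1 + 0.575) = 1.1500 / 1.5750 ≃ 0.7302
SEM = 16.6000 · √(1 − 0.7302) = 16.6000 · √0.2698 ≃ 16.6000 · 0.5195 ≃ 8.6231
Half-width = 1·8.6231 ≃ 8.6231
Interval: (75.3769, 92.6231)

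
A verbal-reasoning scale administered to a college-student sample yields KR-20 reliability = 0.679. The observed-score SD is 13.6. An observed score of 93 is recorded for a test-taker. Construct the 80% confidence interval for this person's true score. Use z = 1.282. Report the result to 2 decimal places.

SEM = 13.6000×√(1 − 0.6790) ≃ 7.7053
1.282 × SEM ≃ 9.8782
CI = 93 ± 9.8782 → [83.1218, 102.8782]

[83.12, 102.88]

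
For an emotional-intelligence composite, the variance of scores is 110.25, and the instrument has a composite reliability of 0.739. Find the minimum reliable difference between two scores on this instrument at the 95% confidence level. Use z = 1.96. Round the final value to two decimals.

14.87

SD = √110.25 = 10.500
SEM = 10.500 · √(1 − 0.739) = 10.500 · √0.261 ≈ 10.500 · 0.511 ≈ 5.364
Standard error of the difference = 5.364·√2 ≈ 7.586
Minimum reliable difference = 1.96 · SE_diff ≈ 1.96 · 7.586 ≈ 14.869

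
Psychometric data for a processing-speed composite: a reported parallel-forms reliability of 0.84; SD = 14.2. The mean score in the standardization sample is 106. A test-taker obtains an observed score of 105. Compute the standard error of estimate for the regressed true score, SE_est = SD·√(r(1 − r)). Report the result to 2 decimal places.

5.21

SE_est = SD · √(r(1 − r)) = 14.2000 · √0.1344 ≃ 14.2000 · 0.3666 ≃ 5.2058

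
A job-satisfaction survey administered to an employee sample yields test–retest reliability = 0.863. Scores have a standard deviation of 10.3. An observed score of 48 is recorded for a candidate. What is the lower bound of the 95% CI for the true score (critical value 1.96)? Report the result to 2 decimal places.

The standard error of measurement is 10.3000*√(1 − 0.8630) ≈ 10.3000*0.3701 ≈ 3.8124.
Margin = 1.96 * 3.8124 ≈ 7.4723
Lower bound: 48 − 7.4723 = 40.5277

40.53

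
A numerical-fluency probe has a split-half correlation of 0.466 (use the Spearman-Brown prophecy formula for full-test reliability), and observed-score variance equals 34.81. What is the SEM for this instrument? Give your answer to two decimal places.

3.56

σ = 34.81^(1/2) = 5.90000
Spearman-Brown: r = 2(0.466) / (1 + 0.466) = 0.93200 / 1.46600 ≈ 0.63574
SEM = 5.90000*√(1 − 0.63574) ≈ 3.56087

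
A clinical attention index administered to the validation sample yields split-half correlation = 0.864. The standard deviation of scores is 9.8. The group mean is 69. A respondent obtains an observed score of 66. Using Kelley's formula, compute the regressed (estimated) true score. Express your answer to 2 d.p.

Spearman-Brown: r = 2(0.864) / (1 + 0.864) = 1.7280 / 1.8640 ≈ 0.9270
T̂ = r·X + (1 − r)·M = 0.9270×66 + 0.0730×69 ≈ 61.1845 + 5.0343 ≈ 66.2189

66.22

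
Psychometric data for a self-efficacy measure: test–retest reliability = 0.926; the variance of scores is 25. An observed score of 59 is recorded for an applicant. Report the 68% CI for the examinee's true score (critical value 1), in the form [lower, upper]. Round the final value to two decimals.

[57.64, 60.36]

SD = √25 = 5.00000
The standard error of measurement is 5.00000·√(1 − 0.92600) ≈ 5.00000·0.27203 ≈ 1.36015.
1 · SEM ≈ 1.36015
68% CI: 59 ± 1.36015 = [57.63985, 60.36015]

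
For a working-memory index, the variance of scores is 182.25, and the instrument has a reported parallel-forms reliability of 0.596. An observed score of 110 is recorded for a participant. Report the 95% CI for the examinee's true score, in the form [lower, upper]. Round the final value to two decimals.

σ = 182.25^(1/2) = 13.500
The standard error of measurement is 13.500·√(1 − 0.596) ≈ 13.500·0.636 ≈ 8.581.
1.96 · SEM ≈ 16.818
CI = 110 ± 16.818 → [93.182, 126.818]

[93.18, 126.82]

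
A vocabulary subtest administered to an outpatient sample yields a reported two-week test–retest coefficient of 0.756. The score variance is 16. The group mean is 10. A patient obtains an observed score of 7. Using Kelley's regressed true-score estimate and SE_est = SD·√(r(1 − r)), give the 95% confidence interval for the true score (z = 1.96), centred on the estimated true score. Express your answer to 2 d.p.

SD = √16 ≈ 4.0000
T̂ = r·X + (1 − r)·M = 0.7560×7 + 0.2440×10 = 5.2920 + 2.4400 ≈ 7.7320
SE_est = SD × √(r(1 − r)) = 4.0000 × √0.1845 ≈ 4.0000 × 0.4295 ≈ 1.7180
CI = 7.7320 ± 1.96 × 1.7180 → [4.3648, 11.0992]

[4.36, 11.10]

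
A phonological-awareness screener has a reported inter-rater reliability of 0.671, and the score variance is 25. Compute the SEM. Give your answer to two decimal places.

2.87

σ = 25^(1/2) = 5.000
SEM = 5.000 × √(1 − 0.671) = 5.000 × √0.329 ≈ 5.000 × 0.574 ≈ 2.868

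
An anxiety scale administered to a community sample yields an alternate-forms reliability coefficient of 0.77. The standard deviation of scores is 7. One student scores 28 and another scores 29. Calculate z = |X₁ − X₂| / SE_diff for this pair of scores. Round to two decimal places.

SEM = 7.000 × √(1 − 0.770) = 7.000 × √0.230 ≈ 7.000 × 0.480 ≈ 3.357
SE_diff = √2 × SEM ≈ 4.748
z = 1 / 4.748 ≈ 0.211

0.21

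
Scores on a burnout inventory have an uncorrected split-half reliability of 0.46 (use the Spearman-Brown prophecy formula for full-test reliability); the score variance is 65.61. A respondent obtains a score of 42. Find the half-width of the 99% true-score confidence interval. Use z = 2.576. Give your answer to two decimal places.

SD = √65.61 ≈ 8.1000
Spearman-Brown: r = 2(0.46) / (1 + 0.46) = 0.9200 / 1.4600 ≈ 0.6301
SEM = 8.1000 · √(1 − 0.6301) = 8.1000 · √0.3699 ≈ 8.1000 · 0.6082 ≈ 4.9261
Half-width = 2.576·4.9261 ≈ 12.6897

12.69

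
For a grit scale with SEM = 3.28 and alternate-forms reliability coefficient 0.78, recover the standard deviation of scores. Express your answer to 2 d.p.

6.99

SD = SEM / √(1 − r) = 3.28 / √0.22000 ≈ 3.28 / 0.46904 ≈ 6.99298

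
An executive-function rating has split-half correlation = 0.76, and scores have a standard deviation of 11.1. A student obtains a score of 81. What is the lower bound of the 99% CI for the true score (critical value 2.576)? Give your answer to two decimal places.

Full-length reliability (Spearman-Brown) = 2(0.76)/(1+0.76) ≃ 0.864
SEM = 11.100*√(1 − 0.864) ≃ 4.099
Half-width = 2.576*4.099 ≃ 10.559
Lower bound: 81 − 10.559 = 70.441

70.44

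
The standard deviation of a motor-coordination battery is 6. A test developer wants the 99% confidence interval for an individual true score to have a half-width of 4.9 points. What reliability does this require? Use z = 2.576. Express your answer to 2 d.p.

0.90

SEM needed = half-width / z = 4.9/2.576 ≃ 1.9022
r = 1 − (SEM / SD)² = 1 − (1.9022 / 6)² ≃ 1 − 0.1005 ≃ 0.8995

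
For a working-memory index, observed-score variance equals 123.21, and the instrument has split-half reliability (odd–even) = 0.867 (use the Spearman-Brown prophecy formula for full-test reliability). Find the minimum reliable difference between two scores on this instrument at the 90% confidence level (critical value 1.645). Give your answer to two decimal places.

SD = √123.21 ≃ 11.100
Spearman-Brown: r = 2(0.867) / (1 + 0.867) = 1.734 / 1.867 ≃ 0.929
SEM = 11.100·√(1 − 0.929) ≃ 2.963
SE_diff = √2 · SEM ≃ 4.190
Smallest detectable difference = 1.645·4.190 ≃ 6.892

6.89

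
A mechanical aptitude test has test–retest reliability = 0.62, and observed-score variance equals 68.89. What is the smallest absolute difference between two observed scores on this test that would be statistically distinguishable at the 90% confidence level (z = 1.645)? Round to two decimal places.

SD = √68.89 ≃ 8.3000
The standard error of measurement is 8.3000*√(1 − 0.6200) ≃ 8.3000*0.6164 ≃ 5.1165.
Standard error of the difference = 5.1165·√2 ≃ 7.2358
Smallest detectable difference = 1.645*7.2358 ≃ 11.9028

11.90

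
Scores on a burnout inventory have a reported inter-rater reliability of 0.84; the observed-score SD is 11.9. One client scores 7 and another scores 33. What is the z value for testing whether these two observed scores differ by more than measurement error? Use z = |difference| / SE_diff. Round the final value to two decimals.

3.86

SEM = 11.90000×√(1 − 0.84000) ≈ 4.76000
SE_diff = SEM × √2 ≈ 4.76000 × 1.41421 ≈ 6.73166
z = 26 / 6.73166 ≈ 3.86235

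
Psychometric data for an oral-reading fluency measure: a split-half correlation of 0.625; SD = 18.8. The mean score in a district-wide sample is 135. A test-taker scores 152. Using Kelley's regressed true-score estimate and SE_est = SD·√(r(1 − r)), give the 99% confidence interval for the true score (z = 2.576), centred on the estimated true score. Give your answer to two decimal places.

Spearman-Brown: r = 2(0.625) / (1 + 0.625) = 1.25000 / 1.62500 ≈ 0.76923
T̂ = 0.76923(152) + 0.23077(135) ≈ 148.07692
SE_est = SD * √(r(1 − r)) = 18.80000 * √0.17751 ≈ 18.80000 * 0.42133 ≈ 7.92091
99% CI: 148.07692 ± 20.40427 ≈ (127.67266, 168.48119)

[127.67, 168.48]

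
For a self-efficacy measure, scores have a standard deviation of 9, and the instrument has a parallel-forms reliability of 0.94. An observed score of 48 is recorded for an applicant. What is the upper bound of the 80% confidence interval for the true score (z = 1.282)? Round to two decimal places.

50.83

The standard error of measurement is 9.00000·√(1 − 0.94000) ≈ 9.00000·0.24495 ≈ 2.20454.
Half-width = 1.282·2.20454 ≈ 2.82622
Upper limit = 48 + 2.82622 ≈ 50.82622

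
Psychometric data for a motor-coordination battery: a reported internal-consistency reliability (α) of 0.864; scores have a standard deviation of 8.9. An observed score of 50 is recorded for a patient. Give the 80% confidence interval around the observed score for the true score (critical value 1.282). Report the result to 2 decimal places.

[45.79, 54.21]

SEM = 8.9000·√(1 − 0.8640) ≃ 3.2822
Half-width = 1.282·3.2822 ≃ 4.2077
Interval: (45.7923, 54.2077)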